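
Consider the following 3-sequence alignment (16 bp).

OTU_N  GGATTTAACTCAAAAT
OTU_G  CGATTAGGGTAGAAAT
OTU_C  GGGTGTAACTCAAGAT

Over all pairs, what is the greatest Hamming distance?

Pairwise Hamming distances:
  OTU_N vs OTU_G: 7
  OTU_N vs OTU_C: 3
  OTU_G vs OTU_C: 10
The largest is 10, between OTU_G and OTU_C.

10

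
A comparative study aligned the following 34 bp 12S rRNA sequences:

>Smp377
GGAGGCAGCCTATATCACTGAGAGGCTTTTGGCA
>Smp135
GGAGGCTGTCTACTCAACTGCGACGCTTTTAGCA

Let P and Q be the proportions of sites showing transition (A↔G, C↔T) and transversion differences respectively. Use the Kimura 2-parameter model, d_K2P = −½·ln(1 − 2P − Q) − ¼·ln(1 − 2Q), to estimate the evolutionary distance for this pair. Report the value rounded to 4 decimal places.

The sequences differ at positions 7 (A/T, transversion), 9 (C/T, transition), 13 (T/C, transition), 14 (A/T, transversion), 15 (T/C, transition), 16 (C/A, transversion), 21 (A/C, transversion), 24 (G/C, transversion), 31 (G/A, transition).
Of the 9 differences, 4 transitions and 5 transversions over 34 sites: P = 4/34 = 0.117647, Q = 5/34 = 0.147059.
d = −0.5·ln(0.617647) − 0.25·ln(0.705882) = −0.5·(-0.481838) − 0.25·(-0.348307) = 0.3280.

0.3280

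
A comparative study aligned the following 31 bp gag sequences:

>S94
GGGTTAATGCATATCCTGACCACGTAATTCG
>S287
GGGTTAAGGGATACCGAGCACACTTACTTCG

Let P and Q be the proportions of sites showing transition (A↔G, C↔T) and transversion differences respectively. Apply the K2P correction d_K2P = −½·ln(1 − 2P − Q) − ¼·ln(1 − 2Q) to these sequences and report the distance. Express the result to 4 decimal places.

0.3762

Mismatches occur at site 8 (T↔G, transversion), site 10 (C↔G, transversion), site 14 (T↔C, transition), site 16 (C↔G, transversion), site 17 (T↔A, transversion), site 19 (A↔C, transversion), site 20 (C↔A, transversion), site 24 (G↔T, transversion), site 27 (A↔C, transversion).
Of the 9 differences, 1 transition and 8 transversions over 31 sites: P = 1/31 = 0.032258, Q = 8/31 = 0.258065.
d = −0.5·ln(0.677419) − 0.25·ln(0.483870) = −0.5·(-0.389465) − 0.25·(-0.725939) = 0.3762.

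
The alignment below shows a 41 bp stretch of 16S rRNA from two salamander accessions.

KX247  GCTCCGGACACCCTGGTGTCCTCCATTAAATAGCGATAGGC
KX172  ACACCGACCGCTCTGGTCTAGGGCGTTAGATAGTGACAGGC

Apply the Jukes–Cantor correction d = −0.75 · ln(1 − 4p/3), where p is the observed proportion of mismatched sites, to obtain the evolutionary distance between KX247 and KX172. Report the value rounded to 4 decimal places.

The sequences differ at positions 1 (G/A), 3 (T/A), 7 (G/A), 8 (A/C), 10 (A/G), 12 (C/T), 18 (G/C), 20 (C/A), 21 (C/G), 22 (T/G), 23 (C/G), 25 (A/G), 29 (A/G), 34 (C/T), 37 (T/C).
p = 15/41 = 0.365854.
d = −0.75 · ln(1 − (4/3)·0.365854) = −0.75 · ln(0.512195) = −0.75 · (-0.669050) = 0.5018.

0.5018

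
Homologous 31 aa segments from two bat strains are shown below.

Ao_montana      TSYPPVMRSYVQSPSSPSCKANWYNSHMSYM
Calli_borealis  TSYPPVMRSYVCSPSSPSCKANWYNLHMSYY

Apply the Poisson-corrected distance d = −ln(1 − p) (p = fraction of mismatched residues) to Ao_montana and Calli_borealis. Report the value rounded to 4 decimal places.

Mismatches occur at site 12 (Q→C), site 26 (S→L), site 31 (M→Y).
p = 3/31 = 0.096774.
d = −ln(1 − 0.096774) = −ln(0.903226) = 0.1018.

0.1018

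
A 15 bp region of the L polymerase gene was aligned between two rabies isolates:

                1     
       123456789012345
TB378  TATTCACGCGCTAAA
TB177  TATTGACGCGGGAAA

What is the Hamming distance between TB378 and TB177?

The sequences differ at positions 5 (C/G), 11 (C/G), 12 (T/G).
That gives 3 mismatches out of 15 aligned sites, so the Hamming distance is 3.

3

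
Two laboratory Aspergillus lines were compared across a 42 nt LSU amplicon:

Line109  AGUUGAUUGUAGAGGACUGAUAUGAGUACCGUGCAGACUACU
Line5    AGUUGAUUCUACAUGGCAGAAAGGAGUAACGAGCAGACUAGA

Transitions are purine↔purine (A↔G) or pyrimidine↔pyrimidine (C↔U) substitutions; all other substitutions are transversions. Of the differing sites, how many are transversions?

Mismatches occur at site 9 (G/C, transversion), site 12 (G/C, transversion), site 14 (G/U, transversion), site 16 (A/G, transition), site 18 (U/A, transversion), site 21 (U/A, transversion), site 23 (U/G, transversion), site 29 (C/A, transversion), site 32 (U/A, transversion), site 41 (C/G, transversion), site 42 (U/A, transversion).
Of the 11 differences, 1 transition and 10 transversions, so the answer is 10.

10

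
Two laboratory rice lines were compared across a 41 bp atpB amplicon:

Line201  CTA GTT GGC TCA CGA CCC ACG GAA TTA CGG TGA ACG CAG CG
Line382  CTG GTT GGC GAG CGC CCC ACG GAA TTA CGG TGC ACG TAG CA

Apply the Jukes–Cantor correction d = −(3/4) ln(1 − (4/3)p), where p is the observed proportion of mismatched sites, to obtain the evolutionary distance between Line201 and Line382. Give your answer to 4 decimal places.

The sequences differ at positions 3 (A/G), 10 (T/G), 11 (C/A), 12 (A/G), 15 (A/C), 33 (A/C), 37 (C/T), 41 (G/A).
p = 8/41 = 0.195122.
d = −0.75 · ln(1 − (4/3)·0.195122) = −0.75 · ln(0.739837) = −0.75 · (-0.301325) = 0.2260.

0.2260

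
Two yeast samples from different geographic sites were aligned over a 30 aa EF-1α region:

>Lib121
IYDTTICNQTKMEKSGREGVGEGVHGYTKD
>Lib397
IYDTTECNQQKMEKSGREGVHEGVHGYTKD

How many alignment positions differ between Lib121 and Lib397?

3

Mismatches occur at site 6 (I→E), site 10 (T→Q), site 21 (G→H).
That gives 3 mismatches out of 30 aligned sites, so the Hamming distance is 3.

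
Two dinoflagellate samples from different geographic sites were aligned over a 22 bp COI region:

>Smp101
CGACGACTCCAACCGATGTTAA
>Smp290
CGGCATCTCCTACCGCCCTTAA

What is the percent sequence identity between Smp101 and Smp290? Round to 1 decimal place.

68.2%

The sequences differ at positions 3 (A/G), 5 (G/A), 6 (A/T), 11 (A/T), 16 (A/C), 17 (T/C), 18 (G/C).
15 of the 22 sites match, so the percent identity is 15/22 × 100 = 68.2%.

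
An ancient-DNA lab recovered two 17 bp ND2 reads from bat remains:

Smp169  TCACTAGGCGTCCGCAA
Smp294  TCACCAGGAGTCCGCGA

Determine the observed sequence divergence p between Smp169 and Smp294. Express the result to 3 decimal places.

Mismatches occur at site 5 (T/C), site 9 (C/A), site 16 (A/G).
There are 3 differences over 17 sites, so p = 3/17 = 0.176.

0.176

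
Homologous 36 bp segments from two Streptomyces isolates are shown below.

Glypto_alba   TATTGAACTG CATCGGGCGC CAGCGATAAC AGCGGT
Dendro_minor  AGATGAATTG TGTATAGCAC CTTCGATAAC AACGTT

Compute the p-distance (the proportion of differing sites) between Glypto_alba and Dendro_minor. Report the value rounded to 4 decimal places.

Differing sites — 1:T/A; 2:A/G; 3:T/A; 8:C/T; 11:C/T; 12:A/G; 14:C/A; 15:G/T; 16:G/A; 19:G/A; 22:A/T; 23:G/T; 32:G/A; 35:G/T.
There are 14 differences over 36 sites, so p = 14/36 = 0.3889.

0.3889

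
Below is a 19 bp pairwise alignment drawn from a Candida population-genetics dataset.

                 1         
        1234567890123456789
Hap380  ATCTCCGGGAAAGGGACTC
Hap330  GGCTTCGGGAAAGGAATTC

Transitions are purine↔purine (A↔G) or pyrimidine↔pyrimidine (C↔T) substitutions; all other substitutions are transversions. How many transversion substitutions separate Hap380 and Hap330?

Mismatches occur at site 1 (A/G, transition), site 2 (T/G, transversion), site 5 (C/T, transition), site 15 (G/A, transition), site 17 (C/T, transition).
Of the 5 differences, 4 transitions and 1 transversion, so the answer is 1.

1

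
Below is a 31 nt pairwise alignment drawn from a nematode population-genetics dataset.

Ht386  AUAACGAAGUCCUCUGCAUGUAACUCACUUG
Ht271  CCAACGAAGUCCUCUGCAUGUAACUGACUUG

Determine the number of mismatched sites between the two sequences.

Mismatches occur at site 1 (A→C), site 2 (U→C), site 26 (C→G).
That gives 3 mismatches out of 31 aligned sites, so the Hamming distance is 3.

3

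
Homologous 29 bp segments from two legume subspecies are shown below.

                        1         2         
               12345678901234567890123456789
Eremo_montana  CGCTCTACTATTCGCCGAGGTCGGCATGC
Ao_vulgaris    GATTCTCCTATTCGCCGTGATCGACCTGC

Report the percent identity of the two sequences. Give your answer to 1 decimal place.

Differing sites — 1:C/G; 2:G/A; 3:C/T; 7:A/C; 18:A/T; 20:G/A; 24:G/A; 26:A/C.
21 of the 29 sites match, so the percent identity is 21/29 × 100 = 72.4%.

72.4%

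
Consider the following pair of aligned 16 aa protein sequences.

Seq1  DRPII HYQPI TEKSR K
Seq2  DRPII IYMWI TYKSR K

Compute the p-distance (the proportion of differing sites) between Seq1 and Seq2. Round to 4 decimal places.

The sequences differ at positions 6 (H/I), 8 (Q/M), 9 (P/W), 12 (E/Y).
There are 4 differences over 16 sites, so p = 4/16 = 0.2500.

0.2500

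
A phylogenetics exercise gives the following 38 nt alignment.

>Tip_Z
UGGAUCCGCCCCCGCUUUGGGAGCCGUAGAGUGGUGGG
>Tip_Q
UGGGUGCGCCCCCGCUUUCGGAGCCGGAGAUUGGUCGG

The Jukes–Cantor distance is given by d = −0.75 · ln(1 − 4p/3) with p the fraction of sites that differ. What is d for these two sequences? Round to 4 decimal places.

0.1773

Differing sites — 4:A/G; 6:C/G; 19:G/C; 27:U/G; 31:G/U; 36:G/C.
p = 6/38 = 0.157895.
d = −0.75 · ln(1 − (4/3)·0.157895) = −0.75 · ln(0.789473) = −0.75 · (-0.236390) = 0.1773.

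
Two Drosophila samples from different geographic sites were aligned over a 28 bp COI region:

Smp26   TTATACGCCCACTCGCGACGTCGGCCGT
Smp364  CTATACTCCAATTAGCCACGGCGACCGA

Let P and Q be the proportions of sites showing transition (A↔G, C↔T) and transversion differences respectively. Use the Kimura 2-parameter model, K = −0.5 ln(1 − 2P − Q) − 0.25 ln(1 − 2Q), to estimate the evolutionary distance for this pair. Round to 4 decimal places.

Differing sites — 1:T/C (Ti); 7:G/T (Tv); 10:C/A (Tv); 12:C/T (Ti); 14:C/A (Tv); 17:G/C (Tv); 21:T/G (Tv); 24:G/A (Ti); 28:T/A (Tv).
Of the 9 differences, 3 transitions and 6 transversions over 28 sites: P = 3/28 = 0.107143, Q = 6/28 = 0.214286.
d = −0.5·ln(0.571428) − 0.25·ln(0.571428) = −0.5·(-0.559617) − 0.25·(-0.559617) = 0.4197.

0.4197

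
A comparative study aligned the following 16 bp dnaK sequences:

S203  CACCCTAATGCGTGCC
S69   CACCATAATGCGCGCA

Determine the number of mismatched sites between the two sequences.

The sequences differ at positions 5 (C/A), 13 (T/C), 16 (C/A).
That gives 3 mismatches out of 16 aligned sites, so the Hamming distance is 3.

3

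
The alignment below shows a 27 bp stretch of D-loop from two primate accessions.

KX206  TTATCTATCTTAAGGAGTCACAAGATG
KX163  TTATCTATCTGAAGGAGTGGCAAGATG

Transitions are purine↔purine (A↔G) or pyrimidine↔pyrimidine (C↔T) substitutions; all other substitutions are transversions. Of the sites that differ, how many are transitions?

Mismatches occur at site 11 (T↔G, transversion), site 19 (C↔G, transversion), site 20 (A↔G, transition).
Of the 3 differences, 1 transition and 2 transversions, so the answer is 1.

1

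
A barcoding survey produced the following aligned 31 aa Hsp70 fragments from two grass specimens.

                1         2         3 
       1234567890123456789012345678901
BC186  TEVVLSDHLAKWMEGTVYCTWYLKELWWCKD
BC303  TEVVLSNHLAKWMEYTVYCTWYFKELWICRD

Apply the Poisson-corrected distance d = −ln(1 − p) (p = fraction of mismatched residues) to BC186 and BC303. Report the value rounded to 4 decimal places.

The sequences differ at positions 7 (D/N), 15 (G/Y), 23 (L/F), 28 (W/I), 30 (K/R).
p = 5/31 = 0.161290.
d = −ln(1 − 0.161290) = −ln(0.838710) = 0.1759.

0.1759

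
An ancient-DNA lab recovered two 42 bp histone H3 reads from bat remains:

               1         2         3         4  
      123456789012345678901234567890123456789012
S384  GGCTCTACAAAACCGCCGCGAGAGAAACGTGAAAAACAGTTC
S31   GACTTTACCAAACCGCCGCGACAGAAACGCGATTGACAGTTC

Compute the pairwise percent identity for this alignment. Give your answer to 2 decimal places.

Mismatches occur at site 2 (G→A), site 5 (C→T), site 9 (A→C), site 22 (G→C), site 30 (T→C), site 33 (A→T), site 34 (A→T), site 35 (A→G).
34 of the 42 sites match, so the percent identity is 34/42 × 100 = 80.95%.

80.95%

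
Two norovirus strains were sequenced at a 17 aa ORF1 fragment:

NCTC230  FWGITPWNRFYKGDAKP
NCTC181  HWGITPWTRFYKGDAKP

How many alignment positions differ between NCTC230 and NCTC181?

2

Differing sites — 1:F/H; 8:N/T.
That gives 2 mismatches out of 17 aligned sites, so the Hamming distance is 2.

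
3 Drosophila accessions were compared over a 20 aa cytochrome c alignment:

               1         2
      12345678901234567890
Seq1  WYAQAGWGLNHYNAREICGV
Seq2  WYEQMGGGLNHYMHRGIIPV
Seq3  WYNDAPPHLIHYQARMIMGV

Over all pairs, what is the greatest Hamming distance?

12

Pairwise Hamming distances:
  Seq1 vs Seq2: 8
  Seq1 vs Seq3: 9
  Seq2 vs Seq3: 12
The largest is 12, between Seq2 and Seq3.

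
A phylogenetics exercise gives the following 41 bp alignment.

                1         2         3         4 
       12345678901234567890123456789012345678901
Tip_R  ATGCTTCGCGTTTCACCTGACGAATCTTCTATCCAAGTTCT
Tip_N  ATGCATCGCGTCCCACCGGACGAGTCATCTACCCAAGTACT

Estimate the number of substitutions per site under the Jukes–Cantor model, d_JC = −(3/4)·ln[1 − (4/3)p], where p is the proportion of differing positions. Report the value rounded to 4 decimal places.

Mismatches occur at site 5 (T↔A), site 12 (T↔C), site 13 (T↔C), site 18 (T↔G), site 24 (A↔G), site 27 (T↔A), site 32 (T↔C), site 39 (T↔A).
p = 8/41 = 0.195122.
d = −0.75 · ln(1 − (4/3)·0.195122) = −0.75 · ln(0.739837) = −0.75 · (-0.301325) = 0.2260.

0.2260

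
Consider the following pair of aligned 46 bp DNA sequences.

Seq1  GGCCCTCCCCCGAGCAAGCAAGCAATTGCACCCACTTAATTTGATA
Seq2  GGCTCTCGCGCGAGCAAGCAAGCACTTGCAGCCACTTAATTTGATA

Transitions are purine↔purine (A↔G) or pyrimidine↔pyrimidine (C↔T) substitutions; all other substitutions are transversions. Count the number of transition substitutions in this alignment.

1

The sequences differ at positions 4 (C/T, transition), 8 (C/G, transversion), 10 (C/G, transversion), 25 (A/C, transversion), 31 (C/G, transversion).
Of the 5 differences, 1 transition and 4 transversions, so the answer is 1.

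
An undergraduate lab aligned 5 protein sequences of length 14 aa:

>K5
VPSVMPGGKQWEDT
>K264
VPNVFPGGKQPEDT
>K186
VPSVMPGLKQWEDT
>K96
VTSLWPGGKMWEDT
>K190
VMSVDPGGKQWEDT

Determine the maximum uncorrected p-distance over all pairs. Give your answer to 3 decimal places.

Pairwise Hamming distances:
  K5 vs K264: 3
  K5 vs K186: 1
  K5 vs K96: 4
  K5 vs K190: 2
  K264 vs K186: 4
  K264 vs K96: 6
  K264 vs K190: 4
  K186 vs K96: 5
  K186 vs K190: 3
  K96 vs K190: 4
The largest is 6 mismatches, between K264 and K96; p = 6/14 = 0.429.

0.429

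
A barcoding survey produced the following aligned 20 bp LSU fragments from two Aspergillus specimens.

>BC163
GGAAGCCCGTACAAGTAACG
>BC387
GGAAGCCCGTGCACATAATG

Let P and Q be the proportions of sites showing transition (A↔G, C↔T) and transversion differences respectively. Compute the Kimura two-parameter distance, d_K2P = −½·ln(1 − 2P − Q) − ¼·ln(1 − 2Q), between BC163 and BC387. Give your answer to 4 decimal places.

0.2417

The sequences differ at positions 11 (A/G, transition), 14 (A/C, transversion), 15 (G/A, transition), 19 (C/T, transition).
Of the 4 differences, 3 transitions and 1 transversion over 20 sites: P = 3/20 = 0.150000, Q = 1/20 = 0.050000.
d = −0.5·ln(0.650000) − 0.25·ln(0.900000) = −0.5·(-0.430783) − 0.25·(-0.105361) = 0.2417.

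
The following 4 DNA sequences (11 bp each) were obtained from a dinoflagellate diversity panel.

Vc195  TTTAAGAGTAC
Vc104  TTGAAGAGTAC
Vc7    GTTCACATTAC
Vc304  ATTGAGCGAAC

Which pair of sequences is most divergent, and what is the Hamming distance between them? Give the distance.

Pairwise Hamming distances:
  Vc195 vs Vc104: 1
  Vc195 vs Vc7: 4
  Vc195 vs Vc304: 4
  Vc104 vs Vc7: 5
  Vc104 vs Vc304: 5
  Vc7 vs Vc304: 6
The largest is 6, between Vc7 and Vc304.

6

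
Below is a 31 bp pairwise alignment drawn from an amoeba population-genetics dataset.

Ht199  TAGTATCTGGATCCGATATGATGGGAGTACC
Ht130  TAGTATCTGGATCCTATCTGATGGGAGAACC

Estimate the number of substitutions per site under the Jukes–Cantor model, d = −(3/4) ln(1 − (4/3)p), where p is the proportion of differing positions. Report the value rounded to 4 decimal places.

The sequences differ at positions 15 (G/T), 18 (A/C), 28 (T/A).
p = 3/31 = 0.096774.
d = −0.75 · ln(1 − (4/3)·0.096774) = −0.75 · ln(0.870968) = −0.75 · (-0.138150) = 0.1036.

0.1036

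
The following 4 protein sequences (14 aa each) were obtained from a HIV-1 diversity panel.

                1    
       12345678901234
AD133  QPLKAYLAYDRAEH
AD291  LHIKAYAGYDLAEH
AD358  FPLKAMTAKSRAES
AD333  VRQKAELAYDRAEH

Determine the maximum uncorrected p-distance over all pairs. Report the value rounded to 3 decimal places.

Pairwise Hamming distances:
  AD133 vs AD291: 6
  AD133 vs AD358: 6
  AD133 vs AD333: 4
  AD291 vs AD358: 10
  AD291 vs AD333: 7
  AD358 vs AD333: 8
The largest is 10 mismatches, between AD291 and AD358; p = 10/14 = 0.714.

0.714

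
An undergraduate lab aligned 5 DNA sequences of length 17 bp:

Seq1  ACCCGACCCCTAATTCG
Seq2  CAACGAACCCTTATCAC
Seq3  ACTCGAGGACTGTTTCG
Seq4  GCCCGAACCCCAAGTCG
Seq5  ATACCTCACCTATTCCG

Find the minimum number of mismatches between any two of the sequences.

Pairwise Hamming distances:
  Seq1 vs Seq2: 8
  Seq1 vs Seq3: 6
  Seq1 vs Seq4: 4
  Seq1 vs Seq5: 7
  Seq2 vs Seq3: 11
  Seq2 vs Seq4: 9
  Seq2 vs Seq5: 10
  Seq3 vs Seq4: 9
  Seq3 vs Seq5: 9
  Seq4 vs Seq5: 11
The smallest is 4, between Seq1 and Seq4.

4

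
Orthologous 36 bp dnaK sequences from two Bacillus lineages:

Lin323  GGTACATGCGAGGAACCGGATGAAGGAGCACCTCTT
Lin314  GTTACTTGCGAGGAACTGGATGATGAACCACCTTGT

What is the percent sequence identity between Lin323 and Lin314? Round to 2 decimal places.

77.78%

Mismatches occur at site 2 (G↔T), site 6 (A↔T), site 17 (C↔T), site 24 (A↔T), site 26 (G↔A), site 28 (G↔C), site 34 (C↔T), site 35 (T↔G).
28 of the 36 sites match, so the percent identity is 28/36 × 100 = 77.78%.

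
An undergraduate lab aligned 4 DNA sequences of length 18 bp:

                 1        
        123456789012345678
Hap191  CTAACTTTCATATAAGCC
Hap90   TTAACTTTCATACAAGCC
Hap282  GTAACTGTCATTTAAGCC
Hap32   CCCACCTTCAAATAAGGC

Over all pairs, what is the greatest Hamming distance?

8

Pairwise Hamming distances:
  Hap191 vs Hap90: 2
  Hap191 vs Hap282: 3
  Hap191 vs Hap32: 5
  Hap90 vs Hap282: 4
  Hap90 vs Hap32: 7
  Hap282 vs Hap32: 8
The largest is 8, between Hap282 and Hap32.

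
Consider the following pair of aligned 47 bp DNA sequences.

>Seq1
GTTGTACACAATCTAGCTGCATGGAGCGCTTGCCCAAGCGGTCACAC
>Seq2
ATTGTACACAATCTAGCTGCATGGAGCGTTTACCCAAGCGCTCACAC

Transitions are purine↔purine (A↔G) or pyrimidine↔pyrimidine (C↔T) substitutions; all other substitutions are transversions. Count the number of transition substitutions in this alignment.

The sequences differ at positions 1 (G/A, transition), 29 (C/T, transition), 32 (G/A, transition), 41 (G/C, transversion).
Of the 4 differences, 3 transitions and 1 transversion, so the answer is 3.

3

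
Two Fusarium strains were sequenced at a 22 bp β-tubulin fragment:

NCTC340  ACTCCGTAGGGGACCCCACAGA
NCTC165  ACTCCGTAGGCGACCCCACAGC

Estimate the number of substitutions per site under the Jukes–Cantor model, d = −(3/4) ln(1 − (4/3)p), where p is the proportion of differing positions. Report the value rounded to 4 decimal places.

The sequences differ at positions 11 (G/C), 22 (A/C).
p = 2/22 = 0.090909.
d = −0.75 · ln(1 − (4/3)·0.090909) = −0.75 · ln(0.878788) = −0.75 · (-0.129212) = 0.0969.

0.0969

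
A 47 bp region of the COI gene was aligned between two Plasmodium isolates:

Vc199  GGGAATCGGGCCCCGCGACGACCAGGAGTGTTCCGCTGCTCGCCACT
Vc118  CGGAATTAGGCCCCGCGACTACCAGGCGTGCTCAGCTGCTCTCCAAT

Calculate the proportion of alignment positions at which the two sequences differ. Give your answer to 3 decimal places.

The sequences differ at positions 1 (G/C), 7 (C/T), 8 (G/A), 20 (G/T), 27 (A/C), 31 (T/C), 34 (C/A), 42 (G/T), 46 (C/A).
There are 9 differences over 47 sites, so p = 9/47 = 0.191.

0.191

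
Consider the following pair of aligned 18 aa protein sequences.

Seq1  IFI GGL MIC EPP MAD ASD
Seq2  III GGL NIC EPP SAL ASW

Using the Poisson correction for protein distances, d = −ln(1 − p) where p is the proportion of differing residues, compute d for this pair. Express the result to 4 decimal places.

0.3254

Mismatches occur at site 2 (F↔I), site 7 (M↔N), site 13 (M↔S), site 15 (D↔L), site 18 (D↔W).
p = 5/18 = 0.277778.
d = −ln(1 − 0.277778) = −ln(0.722222) = 0.3254.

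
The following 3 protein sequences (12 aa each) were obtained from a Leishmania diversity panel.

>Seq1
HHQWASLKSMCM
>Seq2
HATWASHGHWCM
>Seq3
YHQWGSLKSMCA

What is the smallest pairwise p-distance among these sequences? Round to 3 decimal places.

0.250

Pairwise Hamming distances:
  Seq1 vs Seq2: 6
  Seq1 vs Seq3: 3
  Seq2 vs Seq3: 9
The smallest is 3 mismatches, between Seq1 and Seq3; p = 3/12 = 0.250.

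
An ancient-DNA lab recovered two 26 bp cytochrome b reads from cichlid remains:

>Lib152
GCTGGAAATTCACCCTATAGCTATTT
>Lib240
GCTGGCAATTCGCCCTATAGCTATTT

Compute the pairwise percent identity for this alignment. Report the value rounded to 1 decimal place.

Differing sites — 6:A/C; 12:A/G.
24 of the 26 sites match, so the percent identity is 24/26 × 100 = 92.3%.

92.3%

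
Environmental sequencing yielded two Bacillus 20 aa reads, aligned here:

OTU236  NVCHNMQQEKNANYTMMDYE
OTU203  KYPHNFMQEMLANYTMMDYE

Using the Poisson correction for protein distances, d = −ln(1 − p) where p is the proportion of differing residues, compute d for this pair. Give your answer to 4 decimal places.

0.4308

Mismatches occur at site 1 (N/K), site 2 (V/Y), site 3 (C/P), site 6 (M/F), site 7 (Q/M), site 10 (K/M), site 11 (N/L).
p = 7/20 = 0.350000.
d = −ln(1 − 0.350000) = −ln(0.650000) = 0.4308.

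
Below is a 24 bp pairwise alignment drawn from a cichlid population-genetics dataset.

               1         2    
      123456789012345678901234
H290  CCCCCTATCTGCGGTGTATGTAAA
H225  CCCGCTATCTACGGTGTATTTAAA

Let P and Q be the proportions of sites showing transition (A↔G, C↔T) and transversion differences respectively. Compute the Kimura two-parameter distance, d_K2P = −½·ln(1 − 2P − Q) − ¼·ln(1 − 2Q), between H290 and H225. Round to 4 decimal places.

Mismatches occur at site 4 (C↔G, transversion), site 11 (G↔A, transition), site 20 (G↔T, transversion).
Of the 3 differences, 1 transition and 2 transversions over 24 sites: P = 1/24 = 0.041667, Q = 2/24 = 0.083333.
d = −0.5·ln(0.833333) − 0.25·ln(0.833334) = −0.5·(-0.182322) − 0.25·(-0.182321) = 0.1367.

0.1367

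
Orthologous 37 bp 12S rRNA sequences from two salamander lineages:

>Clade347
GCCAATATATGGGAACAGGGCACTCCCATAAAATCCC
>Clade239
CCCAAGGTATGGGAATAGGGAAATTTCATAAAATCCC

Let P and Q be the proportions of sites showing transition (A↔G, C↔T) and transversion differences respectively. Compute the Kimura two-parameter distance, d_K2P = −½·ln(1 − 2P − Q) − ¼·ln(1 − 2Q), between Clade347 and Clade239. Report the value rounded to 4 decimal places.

Differing sites — 1:G/C (Tv); 6:T/G (Tv); 7:A/G (Ti); 16:C/T (Ti); 21:C/A (Tv); 23:C/A (Tv); 25:C/T (Ti); 26:C/T (Ti).
Of the 8 differences, 4 transitions and 4 transversions over 37 sites: P = 4/37 = 0.108108, Q = 4/37 = 0.108108.
d = −0.5·ln(0.675676) − 0.25·ln(0.783784) = −0.5·(-0.392042) − 0.25·(-0.243622) = 0.2569.

0.2569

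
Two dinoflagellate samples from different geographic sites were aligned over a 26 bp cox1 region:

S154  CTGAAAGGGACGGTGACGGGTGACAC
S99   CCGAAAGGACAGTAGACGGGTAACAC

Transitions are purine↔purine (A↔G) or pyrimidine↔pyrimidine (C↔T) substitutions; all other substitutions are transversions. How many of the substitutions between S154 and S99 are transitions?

3

The sequences differ at positions 2 (T/C, transition), 9 (G/A, transition), 10 (A/C, transversion), 11 (C/A, transversion), 13 (G/T, transversion), 14 (T/A, transversion), 22 (G/A, transition).
Of the 7 differences, 3 transitions and 4 transversions, so the answer is 3.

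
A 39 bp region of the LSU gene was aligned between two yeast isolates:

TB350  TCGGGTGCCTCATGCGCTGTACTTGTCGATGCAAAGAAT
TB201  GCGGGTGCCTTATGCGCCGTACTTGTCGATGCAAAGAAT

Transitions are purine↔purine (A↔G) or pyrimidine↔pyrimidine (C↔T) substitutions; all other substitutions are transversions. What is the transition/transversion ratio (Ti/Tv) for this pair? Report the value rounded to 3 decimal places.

Mismatches occur at site 1 (T↔G, transversion), site 11 (C↔T, transition), site 18 (T↔C, transition).
Of the 3 differences, 2 transitions and 1 transversion, so Ti/Tv = 2/1 = 2.000.

2.000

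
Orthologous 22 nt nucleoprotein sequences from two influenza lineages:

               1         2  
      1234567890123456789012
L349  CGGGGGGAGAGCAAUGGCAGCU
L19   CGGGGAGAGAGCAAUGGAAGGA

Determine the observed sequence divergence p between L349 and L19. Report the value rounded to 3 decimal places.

The sequences differ at positions 6 (G/A), 18 (C/A), 21 (C/G), 22 (U/A).
There are 4 differences over 22 sites, so p = 4/22 = 0.182.

0.182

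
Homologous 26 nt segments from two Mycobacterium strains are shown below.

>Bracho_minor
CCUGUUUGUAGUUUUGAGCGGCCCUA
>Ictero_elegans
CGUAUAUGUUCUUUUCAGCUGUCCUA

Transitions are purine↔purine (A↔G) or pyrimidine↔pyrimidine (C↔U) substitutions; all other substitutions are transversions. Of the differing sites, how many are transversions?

Mismatches occur at site 2 (C↔G, transversion), site 4 (G↔A, transition), site 6 (U↔A, transversion), site 10 (A↔U, transversion), site 11 (G↔C, transversion), site 16 (G↔C, transversion), site 20 (G↔U, transversion), site 22 (C↔U, transition).
Of the 8 differences, 2 transitions and 6 transversions, so the answer is 6.

6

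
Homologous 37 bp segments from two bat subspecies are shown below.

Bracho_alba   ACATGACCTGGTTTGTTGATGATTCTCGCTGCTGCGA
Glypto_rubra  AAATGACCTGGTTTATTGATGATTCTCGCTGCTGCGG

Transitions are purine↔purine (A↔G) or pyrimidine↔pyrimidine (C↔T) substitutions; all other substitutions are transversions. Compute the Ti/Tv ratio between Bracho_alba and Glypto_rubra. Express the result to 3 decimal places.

Mismatches occur at site 2 (C/A, transversion), site 15 (G/A, transition), site 37 (A/G, transition).
Of the 3 differences, 2 transitions and 1 transversion, so Ti/Tv = 2/1 = 2.000.

2.000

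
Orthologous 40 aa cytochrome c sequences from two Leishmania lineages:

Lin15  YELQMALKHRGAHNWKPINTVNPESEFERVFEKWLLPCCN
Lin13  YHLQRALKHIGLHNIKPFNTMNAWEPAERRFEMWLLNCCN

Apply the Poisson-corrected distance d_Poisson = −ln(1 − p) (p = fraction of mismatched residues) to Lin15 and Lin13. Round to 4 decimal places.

Mismatches occur at site 2 (E/H), site 5 (M/R), site 10 (R/I), site 12 (A/L), site 15 (W/I), site 18 (I/F), site 21 (V/M), site 23 (P/A), site 24 (E/W), site 25 (S/E), site 26 (E/P), site 27 (F/A), site 30 (V/R), site 33 (K/M), site 37 (P/N).
p = 15/40 = 0.375000.
d = −ln(1 − 0.375000) = −ln(0.625000) = 0.4700.

0.4700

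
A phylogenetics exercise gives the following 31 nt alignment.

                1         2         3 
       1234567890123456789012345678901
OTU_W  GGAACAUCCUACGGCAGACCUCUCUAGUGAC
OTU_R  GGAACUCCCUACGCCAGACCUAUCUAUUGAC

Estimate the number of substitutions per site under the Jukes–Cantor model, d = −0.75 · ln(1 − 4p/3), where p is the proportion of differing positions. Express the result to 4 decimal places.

The sequences differ at positions 6 (A/U), 7 (U/C), 14 (G/C), 22 (C/A), 27 (G/U).
p = 5/31 = 0.161290.
d = −0.75 · ln(1 − (4/3)·0.161290) = −0.75 · ln(0.784947) = −0.75 · (-0.242139) = 0.1816.

0.1816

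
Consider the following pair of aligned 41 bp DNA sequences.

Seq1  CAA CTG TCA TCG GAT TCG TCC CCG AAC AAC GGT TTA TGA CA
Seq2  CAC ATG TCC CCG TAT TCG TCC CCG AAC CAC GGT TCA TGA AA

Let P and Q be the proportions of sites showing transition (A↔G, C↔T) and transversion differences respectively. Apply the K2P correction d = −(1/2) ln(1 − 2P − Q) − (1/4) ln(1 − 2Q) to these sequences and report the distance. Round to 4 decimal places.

The sequences differ at positions 3 (A/C, transversion), 4 (C/A, transversion), 9 (A/C, transversion), 10 (T/C, transition), 13 (G/T, transversion), 28 (A/C, transversion), 35 (T/C, transition), 40 (C/A, transversion).
Of the 8 differences, 2 transitions and 6 transversions over 41 sites: P = 2/41 = 0.048780, Q = 6/41 = 0.146341.
d = −0.5·ln(0.756099) − 0.25·ln(0.707318) = −0.5·(-0.279583) − 0.25·(-0.346275) = 0.2264.

0.2264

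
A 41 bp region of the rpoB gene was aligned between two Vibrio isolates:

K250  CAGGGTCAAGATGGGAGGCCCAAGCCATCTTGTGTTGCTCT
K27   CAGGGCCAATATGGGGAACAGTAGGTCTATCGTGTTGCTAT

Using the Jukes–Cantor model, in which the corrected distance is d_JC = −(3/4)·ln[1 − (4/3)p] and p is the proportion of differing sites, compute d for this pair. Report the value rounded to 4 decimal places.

0.4556

Mismatches occur at site 6 (T↔C), site 10 (G↔T), site 16 (A↔G), site 17 (G↔A), site 18 (G↔A), site 20 (C↔A), site 21 (C↔G), site 22 (A↔T), site 25 (C↔G), site 26 (C↔T), site 27 (A↔C), site 29 (C↔A), site 31 (T↔C), site 40 (C↔A).
p = 14/41 = 0.341463.
d = −0.75 · ln(1 − (4/3)·0.341463) = −0.75 · ln(0.544716) = −0.75 · (-0.607491) = 0.4556.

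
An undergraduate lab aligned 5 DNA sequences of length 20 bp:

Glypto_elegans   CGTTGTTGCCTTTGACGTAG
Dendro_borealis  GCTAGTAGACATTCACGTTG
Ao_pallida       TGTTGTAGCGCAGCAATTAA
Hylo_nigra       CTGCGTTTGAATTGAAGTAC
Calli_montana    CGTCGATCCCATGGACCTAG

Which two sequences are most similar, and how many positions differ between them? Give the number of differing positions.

Pairwise Hamming distances:
  Glypto_elegans vs Dendro_borealis: 8
  Glypto_elegans vs Ao_pallida: 10
  Glypto_elegans vs Hylo_nigra: 9
  Glypto_elegans vs Calli_montana: 6
  Dendro_borealis vs Ao_pallida: 12
  Dendro_borealis vs Hylo_nigra: 12
  Dendro_borealis vs Calli_montana: 11
  Ao_pallida vs Hylo_nigra: 14
  Ao_pallida vs Calli_montana: 12
  Hylo_nigra vs Calli_montana: 10
The smallest is 6, between Glypto_elegans and Calli_montana.

6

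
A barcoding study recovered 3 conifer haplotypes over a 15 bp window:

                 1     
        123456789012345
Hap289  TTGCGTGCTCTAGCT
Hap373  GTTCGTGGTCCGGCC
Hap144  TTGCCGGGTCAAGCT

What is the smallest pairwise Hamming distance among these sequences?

Pairwise Hamming distances:
  Hap289 vs Hap373: 6
  Hap289 vs Hap144: 4
  Hap373 vs Hap144: 7
The smallest is 4, between Hap289 and Hap144.

4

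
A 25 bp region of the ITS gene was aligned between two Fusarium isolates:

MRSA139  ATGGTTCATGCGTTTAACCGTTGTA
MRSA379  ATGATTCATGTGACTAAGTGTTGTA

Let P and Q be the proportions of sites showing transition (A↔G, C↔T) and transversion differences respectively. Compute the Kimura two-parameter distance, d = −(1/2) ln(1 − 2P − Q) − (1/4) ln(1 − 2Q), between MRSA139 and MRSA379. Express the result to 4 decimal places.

0.2990

Mismatches occur at site 4 (G/A, transition), site 11 (C/T, transition), site 13 (T/A, transversion), site 14 (T/C, transition), site 18 (C/G, transversion), site 19 (C/T, transition).
Of the 6 differences, 4 transitions and 2 transversions over 25 sites: P = 4/25 = 0.160000, Q = 2/25 = 0.080000.
d = −0.5·ln(0.600000) − 0.25·ln(0.840000) = −0.5·(-0.510826) − 0.25·(-0.174353) = 0.2990.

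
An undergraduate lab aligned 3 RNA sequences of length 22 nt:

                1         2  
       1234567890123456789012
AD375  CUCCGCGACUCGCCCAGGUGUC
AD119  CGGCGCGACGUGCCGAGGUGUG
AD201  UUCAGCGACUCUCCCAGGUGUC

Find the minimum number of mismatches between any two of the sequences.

3

Pairwise Hamming distances:
  AD375 vs AD119: 6
  AD375 vs AD201: 3
  AD119 vs AD201: 9
The smallest is 3, between AD375 and AD201.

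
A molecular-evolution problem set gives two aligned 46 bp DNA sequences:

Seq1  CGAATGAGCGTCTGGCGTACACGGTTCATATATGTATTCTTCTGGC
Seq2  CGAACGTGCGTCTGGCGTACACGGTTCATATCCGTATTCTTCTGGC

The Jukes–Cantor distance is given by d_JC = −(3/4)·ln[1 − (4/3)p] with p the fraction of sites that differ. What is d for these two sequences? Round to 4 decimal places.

The sequences differ at positions 5 (T/C), 7 (A/T), 32 (A/C), 33 (T/C).
p = 4/46 = 0.086957.
d = −0.75 · ln(1 − (4/3)·0.086957) = −0.75 · ln(0.884057) = −0.75 · (-0.123234) = 0.0924.

0.0924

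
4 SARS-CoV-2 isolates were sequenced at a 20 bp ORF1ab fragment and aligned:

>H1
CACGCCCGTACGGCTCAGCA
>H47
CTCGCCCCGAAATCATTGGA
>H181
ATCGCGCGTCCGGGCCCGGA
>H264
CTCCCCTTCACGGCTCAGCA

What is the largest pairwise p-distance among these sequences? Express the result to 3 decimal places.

0.600

Pairwise Hamming distances:
  H1 vs H47: 10
  H1 vs H181: 8
  H1 vs H264: 5
  H47 vs H181: 12
  H47 vs H264: 11
  H181 vs H264: 11
The largest is 12 mismatches, between H47 and H181; p = 12/20 = 0.600.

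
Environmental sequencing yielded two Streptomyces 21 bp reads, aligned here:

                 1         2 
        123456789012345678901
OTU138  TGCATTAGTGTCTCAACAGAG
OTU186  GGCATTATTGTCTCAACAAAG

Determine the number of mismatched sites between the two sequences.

3

Differing sites — 1:T/G; 8:G/T; 19:G/A.
That gives 3 mismatches out of 21 aligned sites, so the Hamming distance is 3.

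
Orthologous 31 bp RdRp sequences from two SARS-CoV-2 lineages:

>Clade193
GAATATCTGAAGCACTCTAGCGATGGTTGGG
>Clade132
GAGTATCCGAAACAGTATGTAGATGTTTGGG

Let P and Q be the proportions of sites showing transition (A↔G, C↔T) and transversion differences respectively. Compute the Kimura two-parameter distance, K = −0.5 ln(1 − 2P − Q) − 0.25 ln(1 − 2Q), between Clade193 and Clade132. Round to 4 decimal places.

0.3692

Differing sites — 3:A/G (Ti); 8:T/C (Ti); 12:G/A (Ti); 15:C/G (Tv); 17:C/A (Tv); 19:A/G (Ti); 20:G/T (Tv); 21:C/A (Tv); 26:G/T (Tv).
Of the 9 differences, 4 transitions and 5 transversions over 31 sites: P = 4/31 = 0.129032, Q = 5/31 = 0.161290.
d = −0.5·ln(0.580646) − 0.25·ln(0.677420) = −0.5·(-0.543614) − 0.25·(-0.389464) = 0.3692.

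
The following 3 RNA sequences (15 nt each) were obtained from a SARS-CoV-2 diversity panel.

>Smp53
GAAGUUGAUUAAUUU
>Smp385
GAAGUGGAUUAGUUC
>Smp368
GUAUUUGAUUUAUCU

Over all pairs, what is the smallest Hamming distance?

3

Pairwise Hamming distances:
  Smp53 vs Smp385: 3
  Smp53 vs Smp368: 4
  Smp385 vs Smp368: 7
The smallest is 3, between Smp53 and Smp385.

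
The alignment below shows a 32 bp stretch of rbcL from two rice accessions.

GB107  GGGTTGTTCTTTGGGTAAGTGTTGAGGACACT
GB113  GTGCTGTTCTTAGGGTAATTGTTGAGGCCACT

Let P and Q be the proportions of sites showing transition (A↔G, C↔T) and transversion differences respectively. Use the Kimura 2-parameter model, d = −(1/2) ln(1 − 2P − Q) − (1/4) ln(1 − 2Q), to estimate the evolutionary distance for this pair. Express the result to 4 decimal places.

0.1757

Differing sites — 2:G/T (Tv); 4:T/C (Ti); 12:T/A (Tv); 19:G/T (Tv); 28:A/C (Tv).
Of the 5 differences, 1 transition and 4 transversions over 32 sites: P = 1/32 = 0.031250, Q = 4/32 = 0.125000.
d = −0.5·ln(0.812500) − 0.25·ln(0.750000) = −0.5·(-0.207639) − 0.25·(-0.287682) = 0.1757.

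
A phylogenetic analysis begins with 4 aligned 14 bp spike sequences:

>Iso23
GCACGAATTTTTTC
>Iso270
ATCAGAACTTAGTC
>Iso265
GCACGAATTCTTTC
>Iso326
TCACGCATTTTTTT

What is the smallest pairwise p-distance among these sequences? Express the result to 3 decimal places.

0.071

Pairwise Hamming distances:
  Iso23 vs Iso270: 7
  Iso23 vs Iso265: 1
  Iso23 vs Iso326: 3
  Iso270 vs Iso265: 8
  Iso270 vs Iso326: 9
  Iso265 vs Iso326: 4
The smallest is 1 mismatch, between Iso23 and Iso265; p = 1/14 = 0.071.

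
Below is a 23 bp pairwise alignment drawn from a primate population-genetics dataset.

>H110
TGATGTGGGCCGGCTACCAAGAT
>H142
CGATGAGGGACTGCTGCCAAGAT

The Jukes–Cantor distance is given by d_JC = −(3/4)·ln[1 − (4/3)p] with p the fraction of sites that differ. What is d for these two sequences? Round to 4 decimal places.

The sequences differ at positions 1 (T/C), 6 (T/A), 10 (C/A), 12 (G/T), 16 (A/G).
p = 5/23 = 0.217391.
d = −0.75 · ln(1 − (4/3)·0.217391) = −0.75 · ln(0.710145) = −0.75 · (-0.342286) = 0.2567.

0.2567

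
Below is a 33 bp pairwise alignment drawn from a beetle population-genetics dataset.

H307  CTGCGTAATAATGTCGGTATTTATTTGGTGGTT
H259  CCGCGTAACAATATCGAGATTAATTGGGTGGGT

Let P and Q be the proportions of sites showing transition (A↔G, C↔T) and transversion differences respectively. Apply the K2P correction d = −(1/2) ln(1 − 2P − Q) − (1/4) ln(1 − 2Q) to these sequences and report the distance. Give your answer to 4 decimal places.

0.2954

Mismatches occur at site 2 (T/C, transition), site 9 (T/C, transition), site 13 (G/A, transition), site 17 (G/A, transition), site 18 (T/G, transversion), site 22 (T/A, transversion), site 26 (T/G, transversion), site 32 (T/G, transversion).
Of the 8 differences, 4 transitions and 4 transversions over 33 sites: P = 4/33 = 0.121212, Q = 4/33 = 0.121212.
d = −0.5·ln(0.636364) − 0.25·ln(0.757576) = −0.5·(-0.451985) − 0.25·(-0.277631) = 0.2954.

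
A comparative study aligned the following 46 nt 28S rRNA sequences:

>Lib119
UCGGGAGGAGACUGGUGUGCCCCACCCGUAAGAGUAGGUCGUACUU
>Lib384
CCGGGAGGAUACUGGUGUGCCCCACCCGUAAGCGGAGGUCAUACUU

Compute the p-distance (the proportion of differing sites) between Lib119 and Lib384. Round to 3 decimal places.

Mismatches occur at site 1 (U↔C), site 10 (G↔U), site 33 (A↔C), site 35 (U↔G), site 41 (G↔A).
There are 5 differences over 46 sites, so p = 5/46 = 0.109.

0.109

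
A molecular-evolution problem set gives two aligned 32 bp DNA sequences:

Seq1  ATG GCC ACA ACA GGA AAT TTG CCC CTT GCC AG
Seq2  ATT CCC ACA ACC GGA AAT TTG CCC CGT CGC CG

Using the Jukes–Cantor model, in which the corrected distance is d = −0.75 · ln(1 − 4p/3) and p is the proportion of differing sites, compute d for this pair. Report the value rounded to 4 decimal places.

0.2586

The sequences differ at positions 3 (G/T), 4 (G/C), 12 (A/C), 26 (T/G), 28 (G/C), 29 (C/G), 31 (A/C).
p = 7/32 = 0.218750.
d = −0.75 · ln(1 − (4/3)·0.218750) = −0.75 · ln(0.708333) = −0.75 · (-0.344841) = 0.2586.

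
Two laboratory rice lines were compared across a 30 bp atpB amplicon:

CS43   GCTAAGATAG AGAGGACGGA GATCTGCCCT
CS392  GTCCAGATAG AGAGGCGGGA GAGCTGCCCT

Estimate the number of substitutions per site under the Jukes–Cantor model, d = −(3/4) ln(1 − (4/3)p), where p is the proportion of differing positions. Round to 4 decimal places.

Differing sites — 2:C/T; 3:T/C; 4:A/C; 16:A/C; 17:C/G; 23:T/G.
p = 6/30 = 0.200000.
d = −0.75 · ln(1 − (4/3)·0.200000) = −0.75 · ln(0.733333) = −0.75 · (-0.310155) = 0.2326.

0.2326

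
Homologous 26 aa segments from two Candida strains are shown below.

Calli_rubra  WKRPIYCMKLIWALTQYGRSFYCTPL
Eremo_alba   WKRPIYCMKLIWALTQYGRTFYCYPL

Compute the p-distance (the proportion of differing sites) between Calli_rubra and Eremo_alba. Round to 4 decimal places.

0.0769

Differing sites — 20:S/T; 24:T/Y.
There are 2 differences over 26 sites, so p = 2/26 = 0.0769.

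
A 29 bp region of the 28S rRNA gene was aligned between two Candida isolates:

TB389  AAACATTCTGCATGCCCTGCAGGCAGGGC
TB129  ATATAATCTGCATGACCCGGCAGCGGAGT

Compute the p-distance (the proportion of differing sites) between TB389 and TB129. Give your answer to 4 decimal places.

The sequences differ at positions 2 (A/T), 4 (C/T), 6 (T/A), 15 (C/A), 18 (T/C), 20 (C/G), 21 (A/C), 22 (G/A), 25 (A/G), 27 (G/A), 29 (C/T).
There are 11 differences over 29 sites, so p = 11/29 = 0.3793.

0.3793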